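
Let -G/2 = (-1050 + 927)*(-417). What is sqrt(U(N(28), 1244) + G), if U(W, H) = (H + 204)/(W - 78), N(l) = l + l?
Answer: I*sqrt(12420386)/11 ≈ 320.39*I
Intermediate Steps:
N(l) = 2*l
U(W, H) = (204 + H)/(-78 + W)
G = -102582 (G = -2*(-1050 + 927)*(-417) = -(-246)*(-417) = -2*51291 = -102582)
sqrt(U(N(28), 1244) + G) = sqrt((204 + 1244)/(-78 + 2*28) - 102582) = sqrt(1448/(-78 + 56) - 102582) = sqrt(1448/(-22) - 102582) = sqrt(-1/22*1448 - 102582) = sqrt(-724/11 - 102582) = sqrt(-1129126/11) = I*sqrt(12420386)/11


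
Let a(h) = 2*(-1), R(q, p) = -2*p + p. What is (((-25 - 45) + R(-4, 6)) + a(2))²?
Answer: 6084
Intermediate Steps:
R(q, p) = -p
a(h) = -2
(((-25 - 45) + R(-4, 6)) + a(2))² = (((-25 - 45) - 1*6) - 2)² = ((-70 - 6) - 2)² = (-76 - 2)² = (-78)² = 6084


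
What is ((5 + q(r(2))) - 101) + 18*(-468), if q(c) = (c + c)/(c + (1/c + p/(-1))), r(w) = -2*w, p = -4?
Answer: -8488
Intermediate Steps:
q(c) = 2*c/(4 + c + 1/c) (q(c) = (c + c)/(c + (1/c - 4/(-1))) = (2*c)/(c + (1/c - 4*(-1))) = (2*c)/(c + (1/c + 4)) = (2*c)/(c + (4 + 1/c)) = (2*c)/(4 + c + 1/c) = 2*c/(4 + c + 1/c))
((5 + q(r(2))) - 101) + 18*(-468) = ((5 + 2*(-2*2)²/(1 + (-2*2)² + 4*(-2*2))) - 101) + 18*(-468) = ((5 + 2*(-4)²/(1 + (-4)² + 4*(-4))) - 101) - 8424 = ((5 + 2*16/(1 + 16 - 16)) - 101) - 8424 = ((5 + 2*16/1) - 101) - 8424 = ((5 + 2*16*1) - 101) - 8424 = ((5 + 32) - 101) - 8424 = (37 - 101) - 8424 = -64 - 8424 = -8488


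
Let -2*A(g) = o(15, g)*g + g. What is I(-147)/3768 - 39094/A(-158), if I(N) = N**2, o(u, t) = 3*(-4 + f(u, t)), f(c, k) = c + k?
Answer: 3403163/496120 ≈ 6.8596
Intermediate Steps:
o(u, t) = -12 + 3*t + 3*u (o(u, t) = 3*(-4 + (u + t)) = 3*(-4 + (t + u)) = 3*(-4 + t + u) = -12 + 3*t + 3*u)
A(g) = -g/2 - g*(33 + 3*g)/2 (A(g) = -((-12 + 3*g + 3*15)*g + g)/2 = -((-12 + 3*g + 45)*g + g)/2 = -((33 + 3*g)*g + g)/2 = -(g*(33 + 3*g) + g)/2 = -(g + g*(33 + 3*g))/2 = -g/2 - g*(33 + 3*g)/2)
I(-147)/3768 - 39094/A(-158) = (-147)**2/3768 - 39094*1/(79*(34 + 3*(-158))) = 21609*(1/3768) - 39094*1/(79*(34 - 474)) = 7203/1256 - 39094/((-1/2*(-158)*(-440))) = 7203/1256 - 39094/(-34760) = 7203/1256 - 39094*(-1/34760) = 7203/1256 + 1777/1580 = 3403163/496120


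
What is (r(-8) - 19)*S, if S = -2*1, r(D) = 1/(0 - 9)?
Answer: 344/9 ≈ 38.222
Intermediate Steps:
r(D) = -⅑ (r(D) = 1/(-9) = -⅑)
S = -2
(r(-8) - 19)*S = (-⅑ - 19)*(-2) = -172/9*(-2) = 344/9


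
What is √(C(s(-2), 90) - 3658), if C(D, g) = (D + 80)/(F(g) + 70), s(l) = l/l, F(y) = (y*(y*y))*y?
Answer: 7*I*√321357635442789970/65610070 ≈ 60.481*I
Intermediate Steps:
F(y) = y⁴ (F(y) = (y*y²)*y = y³*y = y⁴)
s(l) = 1
C(D, g) = (80 + D)/(70 + g⁴) (C(D, g) = (D + 80)/(g⁴ + 70) = (80 + D)/(70 + g⁴))
√(C(s(-2), 90) - 3658) = √((80 + 1)/(70 + 90⁴) - 3658) = √(81/(70 + 65610000) - 3658) = √(81/65610070 - 3658) = √(-240001635979/65610070) = 7*I*√321357635442789970/65610070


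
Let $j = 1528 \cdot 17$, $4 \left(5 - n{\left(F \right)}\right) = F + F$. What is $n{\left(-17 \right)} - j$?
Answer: $- \frac{51925}{2} \approx -25963.0$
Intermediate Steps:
$n{\left(F \right)} = 5 - \frac{F}{2}$ ($n{\left(F \right)} = 5 - \frac{F + F}{4} = 5 - \frac{2 F}{4} = 5 - \frac{F}{2}$)
$j = 25976$
$n{\left(-17 \right)} - j = \left(5 - - \frac{17}{2}\right) - 25976 = \left(5 + \frac{17}{2}\right) - 25976 = \frac{27}{2} - 25976 = - \frac{51925}{2}$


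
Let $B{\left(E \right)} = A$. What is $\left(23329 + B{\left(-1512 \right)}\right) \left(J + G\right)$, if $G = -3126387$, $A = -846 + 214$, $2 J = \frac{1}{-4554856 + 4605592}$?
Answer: $- \frac{7200413113525111}{101472} \approx -7.096 \cdot 10^{10}$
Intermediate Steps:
$J = \frac{1}{101472}$ ($J = \frac{1}{2 \left(-4554856 + 4605592\right)} = \frac{1}{2 \cdot 50736} = \frac{1}{2} \cdot \frac{1}{50736} = \frac{1}{101472} \approx 9.8549 \cdot 10^{-6}$)
$A = -632$
$B{\left(E \right)} = -632$
$\left(23329 + B{\left(-1512 \right)}\right) \left(J + G\right) = \left(23329 - 632\right) \left(\frac{1}{101472} - 3126387\right) = 22697 \left(- \frac{317240741663}{101472}\right) = - \frac{7200413113525111}{101472}$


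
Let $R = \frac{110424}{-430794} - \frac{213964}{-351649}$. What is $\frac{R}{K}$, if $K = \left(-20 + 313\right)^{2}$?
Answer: $\frac{8890653040}{2167519548356799} \approx 4.1018 \cdot 10^{-6}$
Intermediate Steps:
$R = \frac{8890653040}{25248046551}$ ($R = 110424 \left(- \frac{1}{430794}\right) - - \frac{213964}{351649} = - \frac{18404}{71799} + \frac{213964}{351649} = \frac{8890653040}{25248046551} \approx 0.35213$)
$K = 85849$ ($K = 293^{2} = 85849$)
$\frac{R}{K} = \frac{8890653040}{25248046551 \cdot 85849} = \frac{8890653040}{25248046551} \cdot \frac{1}{85849} = \frac{8890653040}{2167519548356799}$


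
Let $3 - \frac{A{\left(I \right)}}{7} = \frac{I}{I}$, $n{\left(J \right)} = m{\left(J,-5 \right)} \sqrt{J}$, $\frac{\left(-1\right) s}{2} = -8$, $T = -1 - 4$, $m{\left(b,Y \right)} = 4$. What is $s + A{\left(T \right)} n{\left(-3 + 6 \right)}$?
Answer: $16 + 56 \sqrt{3} \approx 112.99$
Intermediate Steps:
$T = -5$ ($T = -1 - 4 = -5$)
$s = 16$ ($s = \left(-2\right) \left(-8\right) = 16$)
$n{\left(J \right)} = 4 \sqrt{J}$
$A{\left(I \right)} = 14$ ($A{\left(I \right)} = 21 - 7 \frac{I}{I} = 21 - 7 = 14$)
$s + A{\left(T \right)} n{\left(-3 + 6 \right)} = 16 + 14 \cdot 4 \sqrt{-3 + 6} = 16 + 14 \cdot 4 \sqrt{3} = 16 + 56 \sqrt{3}$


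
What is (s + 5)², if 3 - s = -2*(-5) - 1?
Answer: 1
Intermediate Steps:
s = -6 (s = 3 - (-2*(-5) - 1) = 3 - (10 - 1) = 3 - 1*9 = 3 - 9 = -6)
(s + 5)² = (-6 + 5)² = (-1)² = 1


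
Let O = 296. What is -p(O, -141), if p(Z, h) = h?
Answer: 141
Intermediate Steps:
-p(O, -141) = -1*(-141) = 141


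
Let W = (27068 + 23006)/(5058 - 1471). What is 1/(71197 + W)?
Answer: 3587/255433713 ≈ 1.4043e-5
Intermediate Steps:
W = 50074/3587 ≈ 13.960
1/(71197 + W) = 1/(71197 + 50074/3587) = 1/(255433713/3587) = 3587/255433713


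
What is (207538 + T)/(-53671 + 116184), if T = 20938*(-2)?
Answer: 165662/62513 ≈ 2.6500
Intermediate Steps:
T = -41876
(207538 + T)/(-53671 + 116184) = (207538 - 41876)/(-53671 + 116184) = 165662/62513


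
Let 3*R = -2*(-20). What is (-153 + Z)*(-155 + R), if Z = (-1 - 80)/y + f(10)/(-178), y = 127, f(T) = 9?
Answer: 492189525/22606 ≈ 21773.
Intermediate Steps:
R = 40/3 (R = (-2*(-20))/3 = (⅓)*40 = 40/3 ≈ 13.333)
Z = -15561/22606 (Z = (-1 - 80)/127 + 9/(-178) = -81*1/127 + 9*(-1/178) = -81/127 - 9/178 = -15561/22606 ≈ -0.68836)
(-153 + Z)*(-155 + R) = (-153 - 15561/22606)*(-155 + 40/3) = -3474279/22606*(-425/3) = 492189525/22606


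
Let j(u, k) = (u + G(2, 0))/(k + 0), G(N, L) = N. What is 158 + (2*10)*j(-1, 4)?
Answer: 163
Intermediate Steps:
j(u, k) = (2 + u)/k (j(u, k) = (u + 2)/(k + 0) = (2 + u)/k)
158 + (2*10)*j(-1, 4) = 158 + (2*10)*((2 - 1)/4) = 158 + 20*((¼)*1) = 158 + 20*(¼) = 158 + 5 = 163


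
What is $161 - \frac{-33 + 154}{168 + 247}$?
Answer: $\frac{66694}{415} \approx 160.71$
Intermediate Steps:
$161 - \frac{-33 + 154}{168 + 247} = 161 - \frac{121}{415} = \frac{66694}{415}$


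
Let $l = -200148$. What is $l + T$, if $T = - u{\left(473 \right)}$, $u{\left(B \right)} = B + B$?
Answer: $-201094$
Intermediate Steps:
$u{\left(B \right)} = 2 B$
$T = -946$ ($T = - 2 \cdot 473 = \left(-1\right) 946 = -946$)
$l + T = -200148 - 946 = -201094$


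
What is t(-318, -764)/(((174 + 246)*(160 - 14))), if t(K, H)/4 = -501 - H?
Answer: 263/15330 ≈ 0.017156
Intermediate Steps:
t(K, H) = -2004 - 4*H (t(K, H) = 4*(-501 - H) = -2004 - 4*H)
t(-318, -764)/(((174 + 246)*(160 - 14))) = (-2004 - 4*(-764))/(((174 + 246)*(160 - 14))) = (-2004 + 3056)/((420*146)) = 1052/61320 = 1052*(1/61320) = 263/15330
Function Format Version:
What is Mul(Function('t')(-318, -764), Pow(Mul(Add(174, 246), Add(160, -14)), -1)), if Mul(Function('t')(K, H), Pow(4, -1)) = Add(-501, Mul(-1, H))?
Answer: Rational(263, 15330) ≈ 0.017156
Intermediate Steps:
Function('t')(K, H) = Add(-2004, Mul(-4, H)) (Function('t')(K, H) = Mul(4, Add(-501, Mul(-1, H))) = Add(-2004, Mul(-4, H)))
Mul(Function('t')(-318, -764), Pow(Mul(Add(174, 246), Add(160, -14)), -1)) = Mul(Add(-2004, Mul(-4, -764)), Pow(Mul(Add(174, 246), Add(160, -14)), -1)) = Mul(Add(-2004, 3056), Pow(Mul(420, 146), -1)) = Mul(1052, Pow(61320, -1)) = Mul(1052, Rational(1, 61320)) = Rational(263, 15330)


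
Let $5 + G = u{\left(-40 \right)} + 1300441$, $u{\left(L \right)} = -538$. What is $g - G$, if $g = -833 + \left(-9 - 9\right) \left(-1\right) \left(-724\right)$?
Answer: $-1313763$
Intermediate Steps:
$G = 1299898$ ($G = -5 + \left(-538 + 1300441\right) = -5 + 1299903 = 1299898$)
$g = -13865$ ($g = -833 + \left(-18\right) \left(-1\right) \left(-724\right) = -833 + 18 \left(-724\right) = -833 - 13032 = -13865$)
$g - G = -13865 - 1299898 = -1313763$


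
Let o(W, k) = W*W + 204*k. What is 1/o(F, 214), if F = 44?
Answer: 1/45592 ≈ 2.1934e-5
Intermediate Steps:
o(W, k) = W² + 204*k
1/o(F, 214) = 1/(44² + 204*214) = 1/(1936 + 43656) = 1/45592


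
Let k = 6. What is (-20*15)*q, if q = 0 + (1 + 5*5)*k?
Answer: -46800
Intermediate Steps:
q = 156 (q = 0 + (1 + 5*5)*6 = 0 + (1 + 25)*6 = 0 + 26*6 = 0 + 156 = 156)
(-20*15)*q = -20*15*156 = -300*156 = -46800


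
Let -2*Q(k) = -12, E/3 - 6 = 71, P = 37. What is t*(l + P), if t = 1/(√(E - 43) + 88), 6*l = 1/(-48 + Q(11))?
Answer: 102553/238014 - 9323*√47/952056 ≈ 0.36374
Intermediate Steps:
E = 231 (E = 18 + 3*71 = 18 + 213 = 231)
Q(k) = 6 (Q(k) = -½*(-12) = 6)
l = -1/252 (l = 1/(6*(-48 + 6)) = (⅙)/(-42) = (⅙)*(-1/42) = -1/252 ≈ -0.0039683)
t = 1/(88 + 2*√47) (t = 1/(√(231 - 43) + 88) = 1/(√188 + 88) = 1/(2*√47 + 88) = 1/(88 + 2*√47) ≈ 0.0098317)
t*(l + P) = (22/1889 - √47/3778)*(-1/252 + 37) = (22/1889 - √47/3778)*(9323/252) = 102553/238014 - 9323*√47/952056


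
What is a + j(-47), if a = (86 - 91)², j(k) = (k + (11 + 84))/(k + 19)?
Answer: 163/7 ≈ 23.286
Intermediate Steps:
j(k) = (95 + k)/(19 + k) (j(k) = (k + 95)/(19 + k) = (95 + k)/(19 + k))
a = 25 (a = (-5)² = 25)
a + j(-47) = 25 + (95 - 47)/(19 - 47) = 25 + 48/(-28) = 25 - 1/28*48 = 25 - 12/7 = 163/7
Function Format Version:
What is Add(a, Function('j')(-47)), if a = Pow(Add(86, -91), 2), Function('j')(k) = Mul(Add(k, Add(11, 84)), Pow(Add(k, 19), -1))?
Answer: Rational(163, 7) ≈ 23.286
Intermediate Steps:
Function('j')(k) = Mul(Pow(Add(19, k), -1), Add(95, k)) (Function('j')(k) = Mul(Add(k, 95), Pow(Add(19, k), -1)) = Mul(Add(95, k), Pow(Add(19, k), -1)) = Mul(Pow(Add(19, k), -1), Add(95, k)))
a = 25 (a = Pow(-5, 2) = 25)
Add(a, Function('j')(-47)) = Add(25, Mul(Pow(Add(19, -47), -1), Add(95, -47))) = Add(25, Mul(Pow(-28, -1), 48)) = Add(25, Mul(Rational(-1, 28), 48)) = Add(25, Rational(-12, 7)) = Rational(163, 7)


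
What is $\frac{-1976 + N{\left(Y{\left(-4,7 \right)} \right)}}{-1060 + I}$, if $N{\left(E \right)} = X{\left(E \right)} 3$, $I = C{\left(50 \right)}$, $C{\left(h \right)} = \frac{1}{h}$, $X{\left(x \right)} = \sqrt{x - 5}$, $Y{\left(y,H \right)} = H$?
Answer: $\frac{98800}{52999} - \frac{150 \sqrt{2}}{52999} \approx 1.8602$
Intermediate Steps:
$X{\left(x \right)} = \sqrt{-5 + x}$
$I = \frac{1}{50} \approx 0.02$
$N{\left(E \right)} = 3 \sqrt{-5 + E}$ ($N{\left(E \right)} = \sqrt{-5 + E} 3 = 3 \sqrt{-5 + E}$)
$\frac{-1976 + N{\left(Y{\left(-4,7 \right)} \right)}}{-1060 + I} = \frac{-1976 + 3 \sqrt{-5 + 7}}{-1060 + \frac{1}{50}} = \frac{-1976 + 3 \sqrt{2}}{- \frac{52999}{50}} = \left(-1976 + 3 \sqrt{2}\right) \left(- \frac{50}{52999}\right) = \frac{98800}{52999} - \frac{150 \sqrt{2}}{52999}$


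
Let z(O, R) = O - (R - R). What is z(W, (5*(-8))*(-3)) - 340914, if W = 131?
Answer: -340783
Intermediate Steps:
z(O, R) = O (z(O, R) = O - 1*0 = O + 0 = O)
z(W, (5*(-8))*(-3)) - 340914 = 131 - 340914 = -340783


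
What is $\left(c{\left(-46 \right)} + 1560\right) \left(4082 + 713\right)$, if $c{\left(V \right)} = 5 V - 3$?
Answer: $6362965$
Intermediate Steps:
$c{\left(V \right)} = -3 + 5 V$
$\left(c{\left(-46 \right)} + 1560\right) \left(4082 + 713\right) = \left(\left(-3 + 5 \left(-46\right)\right) + 1560\right) \left(4082 + 713\right) = \left(\left(-3 - 230\right) + 1560\right) 4795 = \left(-233 + 1560\right) 4795 = 1327 \cdot 4795 = 6362965$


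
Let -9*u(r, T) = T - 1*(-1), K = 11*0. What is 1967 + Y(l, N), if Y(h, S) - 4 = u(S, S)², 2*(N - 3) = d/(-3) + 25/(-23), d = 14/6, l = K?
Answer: 6841288924/3470769 ≈ 1971.1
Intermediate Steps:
K = 0
u(r, T) = -⅑ - T/9 (u(r, T) = -(T - 1*(-1))/9 = -(T + 1)/9 = -(1 + T)/9 = -⅑ - T/9)
l = 0
d = 7/3 (d = 14*(⅙) = 7/3 ≈ 2.3333)
N = 428/207 (N = 3 + ((7/3)/(-3) + 25/(-23))/2 = 3 + ((7/3)*(-⅓) + 25*(-1/23))/2 = 3 + (-7/9 - 25/23)/2 = 3 + (½)*(-386/207) = 3 - 193/207 = 428/207 ≈ 2.0676)
Y(h, S) = 4 + (-⅑ - S/9)²
1967 + Y(l, N) = 1967 + (4 + (1 + 428/207)²/81) = 1967 + (4 + (635/207)²/81) = 1967 + (4 + (1/81)*(403225/42849)) = 1967 + (4 + 403225/3470769) = 1967 + 14286301/3470769 = 6841288924/3470769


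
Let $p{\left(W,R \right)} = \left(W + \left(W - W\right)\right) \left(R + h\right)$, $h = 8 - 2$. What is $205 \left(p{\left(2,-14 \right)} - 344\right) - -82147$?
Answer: $8347$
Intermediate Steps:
$h = 6$
$p{\left(W,R \right)} = W \left(6 + R\right)$ ($p{\left(W,R \right)} = \left(W + \left(W - W\right)\right) \left(R + 6\right) = \left(W + 0\right) \left(6 + R\right) = W \left(6 + R\right)$)
$205 \left(p{\left(2,-14 \right)} - 344\right) - -82147 = 205 \left(2 \left(6 - 14\right) - 344\right) - -82147 = 205 \left(2 \left(-8\right) - 344\right) + 82147 = 205 \left(-16 - 344\right) + 82147 = 205 \left(-360\right) + 82147 = -73800 + 82147 = 8347$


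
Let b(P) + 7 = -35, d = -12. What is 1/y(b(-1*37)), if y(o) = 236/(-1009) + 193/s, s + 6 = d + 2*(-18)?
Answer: -54486/207481 ≈ -0.26261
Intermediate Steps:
b(P) = -42 (b(P) = -7 - 35 = -42)
s = -54 (s = -6 + (-12 + 2*(-18)) = -6 + (-12 - 36) = -6 - 48 = -54)
y(o) = -207481/54486 (y(o) = 236/(-1009) + 193/(-54) = 236*(-1/1009) + 193*(-1/54) = -236/1009 - 193/54 = -207481/54486)
1/y(b(-1*37)) = 1/(-207481/54486) = -54486/207481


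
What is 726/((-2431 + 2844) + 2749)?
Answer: 121/527 ≈ 0.22960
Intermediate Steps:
726/((-2431 + 2844) + 2749) = 726/(413 + 2749) = 726/3162 = 726*(1/3162) = 121/527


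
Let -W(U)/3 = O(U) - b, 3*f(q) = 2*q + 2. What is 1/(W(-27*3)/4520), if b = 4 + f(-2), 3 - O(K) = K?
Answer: -2260/121 ≈ -18.678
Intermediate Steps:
f(q) = ⅔ + 2*q/3 (f(q) = (2*q + 2)/3 = (2 + 2*q)/3 = ⅔ + 2*q/3)
O(K) = 3 - K
b = 10/3 (b = 4 + (⅔ + (⅔)*(-2)) = 4 + (⅔ - 4/3) = 4 - ⅔ = 10/3 ≈ 3.3333)
W(U) = 1 + 3*U (W(U) = -3*((3 - U) - 1*10/3) = -3*((3 - U) - 10/3) = -3*(-⅓ - U) = 1 + 3*U)
1/(W(-27*3)/4520) = 1/((1 + 3*(-27*3))/4520) = 1/((1 + 3*(-81))*(1/4520)) = 1/((1 - 243)*(1/4520)) = 1/(-242*1/4520) = 1/(-121/2260) = -2260/121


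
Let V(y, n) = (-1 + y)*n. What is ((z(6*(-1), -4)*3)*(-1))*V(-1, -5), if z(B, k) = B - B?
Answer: 0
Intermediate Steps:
V(y, n) = n*(-1 + y)
z(B, k) = 0
((z(6*(-1), -4)*3)*(-1))*V(-1, -5) = ((0*3)*(-1))*(-5*(-1 - 1)) = (0*(-1))*(-5*(-2)) = 0*10 = 0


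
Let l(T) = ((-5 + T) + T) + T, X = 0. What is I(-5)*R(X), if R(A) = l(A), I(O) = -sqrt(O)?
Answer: 5*I*sqrt(5) ≈ 11.18*I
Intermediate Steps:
l(T) = -5 + 3*T (l(T) = (-5 + 2*T) + T = -5 + 3*T)
R(A) = -5 + 3*A
I(-5)*R(X) = (-sqrt(-5))*(-5 + 3*0) = (-I*sqrt(5))*(-5 + 0) = -I*sqrt(5)*(-5) = 5*I*sqrt(5)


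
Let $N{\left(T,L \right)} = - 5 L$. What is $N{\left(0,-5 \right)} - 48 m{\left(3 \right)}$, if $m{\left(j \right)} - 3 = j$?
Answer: $-263$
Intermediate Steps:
$m{\left(j \right)} = 3 + j$
$N{\left(0,-5 \right)} - 48 m{\left(3 \right)} = \left(-5\right) \left(-5\right) - 48 \left(3 + 3\right) = 25 - 288 = -263$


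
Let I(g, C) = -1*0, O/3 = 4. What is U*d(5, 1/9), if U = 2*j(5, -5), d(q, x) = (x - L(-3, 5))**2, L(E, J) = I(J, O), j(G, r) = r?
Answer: -10/81 ≈ -0.12346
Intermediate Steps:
O = 12 (O = 3*4 = 12)
I(g, C) = 0
L(E, J) = 0
d(q, x) = x**2 (d(q, x) = (x - 1*0)**2 = (x + 0)**2 = x**2)
U = -10 (U = 2*(-5) = -10)
U*d(5, 1/9) = -10*(1/9)**2 = -10*1/81 = -10/81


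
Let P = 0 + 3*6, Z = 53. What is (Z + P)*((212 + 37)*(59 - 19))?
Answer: 707160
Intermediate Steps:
P = 18 (P = 0 + 18 = 18)
(Z + P)*((212 + 37)*(59 - 19)) = (53 + 18)*((212 + 37)*(59 - 19)) = 71*(249*40) = 71*9960 = 707160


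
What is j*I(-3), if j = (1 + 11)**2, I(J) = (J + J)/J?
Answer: 288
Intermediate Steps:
I(J) = 2 (I(J) = (2*J)/J = 2)
j = 144 (j = 12**2 = 144)
j*I(-3) = 144*2 = 288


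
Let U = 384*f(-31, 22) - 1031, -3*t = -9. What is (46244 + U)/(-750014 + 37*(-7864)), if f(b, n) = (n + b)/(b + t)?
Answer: -105785/2428958 ≈ -0.043552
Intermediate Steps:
t = 3 (t = -⅓*(-9) = 3)
f(b, n) = (b + n)/(3 + b) (f(b, n) = (n + b)/(b + 3) = (b + n)/(3 + b))
U = -6353/7 (U = 384*((-31 + 22)/(3 - 31)) - 1031 = 384*(-9/(-28)) - 1031 = 384*(-1/28*(-9)) - 1031 = 384*(9/28) - 1031 = 864/7 - 1031 = -6353/7 ≈ -907.57)
(46244 + U)/(-750014 + 37*(-7864)) = (46244 - 6353/7)/(-750014 + 37*(-7864)) = 317355/(7*(-750014 - 290968)) = (317355/7)/(-1040982) = (317355/7)*(-1/1040982) = -105785/2428958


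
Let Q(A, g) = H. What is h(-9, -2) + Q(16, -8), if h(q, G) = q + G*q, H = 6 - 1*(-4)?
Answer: 19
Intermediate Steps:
H = 10 (H = 6 + 4 = 10)
Q(A, g) = 10
h(-9, -2) + Q(16, -8) = -9*(1 - 2) + 10 = -9*(-1) + 10 = 9 + 10 = 19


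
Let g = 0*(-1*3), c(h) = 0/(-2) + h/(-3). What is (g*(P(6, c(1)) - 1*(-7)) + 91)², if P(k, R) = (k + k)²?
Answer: 8281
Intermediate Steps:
c(h) = -h/3 (c(h) = 0*(-½) + h*(-⅓) = 0 - h/3 = -h/3)
P(k, R) = 4*k² (P(k, R) = (2*k)² = 4*k²)
g = 0 (g = 0*(-3) = 0)
(g*(P(6, c(1)) - 1*(-7)) + 91)² = (0*(4*6² - 1*(-7)) + 91)² = (0*(4*36 + 7) + 91)² = (0*(144 + 7) + 91)² = (0*151 + 91)² = (0 + 91)² = 91² = 8281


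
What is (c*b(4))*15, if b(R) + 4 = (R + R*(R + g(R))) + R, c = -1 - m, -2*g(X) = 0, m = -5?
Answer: 1200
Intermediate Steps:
g(X) = 0 (g(X) = -½*0 = 0)
c = 4 (c = -1 - 1*(-5) = -1 + 5 = 4)
b(R) = -4 + R² + 2*R (b(R) = -4 + ((R + R*(R + 0)) + R) = -4 + ((R + R*R) + R) = -4 + ((R + R²) + R) = -4 + (R² + 2*R) = -4 + R² + 2*R)
(c*b(4))*15 = (4*(-4 + 4² + 2*4))*15 = (4*(-4 + 16 + 8))*15 = (4*20)*15 = 80*15 = 1200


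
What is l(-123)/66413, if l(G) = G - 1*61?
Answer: -184/66413 ≈ -0.0027705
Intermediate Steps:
l(G) = -61 + G (l(G) = G - 61 = -61 + G)
l(-123)/66413 = (-61 - 123)/66413 = -184*1/66413 = -184/66413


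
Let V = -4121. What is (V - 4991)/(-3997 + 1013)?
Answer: 1139/373 ≈ 3.0536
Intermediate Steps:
(V - 4991)/(-3997 + 1013) = (-4121 - 4991)/(-3997 + 1013) = -9112/(-2984) = -9112*(-1/2984) = 1139/373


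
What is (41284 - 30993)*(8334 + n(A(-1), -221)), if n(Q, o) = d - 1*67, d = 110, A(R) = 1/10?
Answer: 86207707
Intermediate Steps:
A(R) = 1/10
n(Q, o) = 43 (n(Q, o) = 110 - 1*67 = 110 - 67 = 43)
(41284 - 30993)*(8334 + n(A(-1), -221)) = (41284 - 30993)*(8334 + 43) = 10291*8377 = 86207707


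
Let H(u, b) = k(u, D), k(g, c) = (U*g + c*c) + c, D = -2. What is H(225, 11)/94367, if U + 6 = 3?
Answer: -673/94367 ≈ -0.0071317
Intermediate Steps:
U = -3 (U = -6 + 3 = -3)
k(g, c) = c + c² - 3*g (k(g, c) = (-3*g + c*c) + c = (-3*g + c²) + c = (c² - 3*g) + c = c + c² - 3*g)
H(u, b) = 2 - 3*u (H(u, b) = -2 + (-2)² - 3*u = -2 + 4 - 3*u = 2 - 3*u)
H(225, 11)/94367 = (2 - 3*225)/94367 = (2 - 675)*(1/94367) = -673*1/94367 = -673/94367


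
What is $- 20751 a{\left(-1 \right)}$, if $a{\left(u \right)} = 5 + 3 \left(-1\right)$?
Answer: $-41502$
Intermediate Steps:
$a{\left(u \right)} = 2$ ($a{\left(u \right)} = 5 - 3 = 2$)
$- 20751 a{\left(-1 \right)} = \left(-20751\right) 2 = -41502$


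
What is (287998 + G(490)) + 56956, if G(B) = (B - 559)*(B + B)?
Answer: 277334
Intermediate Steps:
G(B) = 2*B*(-559 + B) (G(B) = (-559 + B)*(2*B) = 2*B*(-559 + B))
(287998 + G(490)) + 56956 = (287998 + 2*490*(-559 + 490)) + 56956 = (287998 + 2*490*(-69)) + 56956 = (287998 - 67620) + 56956 = 220378 + 56956 = 277334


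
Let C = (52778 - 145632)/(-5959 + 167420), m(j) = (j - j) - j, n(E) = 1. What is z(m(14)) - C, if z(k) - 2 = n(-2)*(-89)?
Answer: -13954253/161461 ≈ -86.425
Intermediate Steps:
m(j) = -j (m(j) = 0 - j = -j)
z(k) = -87 (z(k) = 2 + 1*(-89) = 2 - 89 = -87)
C = -92854/161461 ≈ -0.57509
z(m(14)) - C = -87 - 1*(-92854/161461) = -87 + 92854/161461 = -13954253/161461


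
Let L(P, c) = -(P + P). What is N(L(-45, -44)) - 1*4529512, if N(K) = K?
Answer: -4529422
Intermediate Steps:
L(P, c) = -2*P
N(L(-45, -44)) - 1*4529512 = -2*(-45) - 1*4529512 = 90 - 4529512 = -4529422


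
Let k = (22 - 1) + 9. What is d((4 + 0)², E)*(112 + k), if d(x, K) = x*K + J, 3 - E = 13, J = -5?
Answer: -23430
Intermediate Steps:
E = -10 (E = 3 - 1*13 = 3 - 13 = -10)
k = 30 (k = 21 + 9 = 30)
d(x, K) = -5 + K*x (d(x, K) = x*K - 5 = K*x - 5 = -5 + K*x)
d((4 + 0)², E)*(112 + k) = (-5 - 10*(4 + 0)²)*(112 + 30) = (-5 - 10*4²)*142 = (-5 - 10*16)*142 = (-5 - 160)*142 = -165*142 = -23430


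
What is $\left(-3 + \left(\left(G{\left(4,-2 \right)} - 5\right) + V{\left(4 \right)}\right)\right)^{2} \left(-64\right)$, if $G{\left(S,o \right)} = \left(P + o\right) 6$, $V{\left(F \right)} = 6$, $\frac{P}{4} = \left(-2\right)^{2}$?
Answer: $-430336$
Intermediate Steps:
$P = 16$ ($P = 4 \left(-2\right)^{2} = 4 \cdot 4 = 16$)
$G{\left(S,o \right)} = 96 + 6 o$ ($G{\left(S,o \right)} = \left(16 + o\right) 6 = 96 + 6 o$)
$\left(-3 + \left(\left(G{\left(4,-2 \right)} - 5\right) + V{\left(4 \right)}\right)\right)^{2} \left(-64\right) = \left(-3 + \left(\left(\left(96 + 6 \left(-2\right)\right) - 5\right) + 6\right)\right)^{2} \left(-64\right) = \left(-3 + \left(\left(\left(96 - 12\right) - 5\right) + 6\right)\right)^{2} \left(-64\right) = \left(-3 + \left(\left(84 - 5\right) + 6\right)\right)^{2} \left(-64\right) = \left(-3 + \left(79 + 6\right)\right)^{2} \left(-64\right) = \left(-3 + 85\right)^{2} \left(-64\right) = 82^{2} \left(-64\right) = 6724 \left(-64\right) = -430336$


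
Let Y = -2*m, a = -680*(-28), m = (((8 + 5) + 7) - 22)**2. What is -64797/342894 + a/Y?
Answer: -272050839/114298 ≈ -2380.2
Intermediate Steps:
m = 4 (m = ((13 + 7) - 22)**2 = (20 - 22)**2 = (-2)**2 = 4)
a = 19040
Y = -8 (Y = -2*4 = -8)
-64797/342894 + a/Y = -64797/342894 + 19040/(-8) = -64797*1/342894 + 19040*(-1/8) = -21599/114298 - 2380 = -272050839/114298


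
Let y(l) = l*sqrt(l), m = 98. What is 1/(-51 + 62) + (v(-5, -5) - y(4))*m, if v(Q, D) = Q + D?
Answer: -19403/11 ≈ -1763.9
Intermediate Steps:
y(l) = l**(3/2)
v(Q, D) = D + Q
1/(-51 + 62) + (v(-5, -5) - y(4))*m = 1/(-51 + 62) + ((-5 - 5) - 4**(3/2))*98 = 1/11 + (-10 - 1*8)*98 = 1/11 + (-10 - 8)*98 = 1/11 - 18*98 = 1/11 - 1764 = -19403/11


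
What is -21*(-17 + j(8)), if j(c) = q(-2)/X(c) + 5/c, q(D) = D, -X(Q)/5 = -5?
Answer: 69111/200 ≈ 345.56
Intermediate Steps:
X(Q) = 25 (X(Q) = -5*(-5) = 25)
j(c) = -2/25 + 5/c
-21*(-17 + j(8)) = -21*(-17 + (-2/25 + 5/8)) = -21*(-17 + 109/200) = -21*(-3291/200) = 69111/200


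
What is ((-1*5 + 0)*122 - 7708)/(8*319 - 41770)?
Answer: 4159/19609 ≈ 0.21210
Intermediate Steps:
((-1*5 + 0)*122 - 7708)/(8*319 - 41770) = ((-5 + 0)*122 - 7708)/(2552 - 41770) = (-5*122 - 7708)/(-39218) = (-610 - 7708)*(-1/39218) = -8318*(-1/39218) = 4159/19609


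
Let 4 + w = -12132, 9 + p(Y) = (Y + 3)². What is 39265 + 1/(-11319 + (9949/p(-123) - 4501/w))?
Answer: 1893021678033949/48211427029 ≈ 39265.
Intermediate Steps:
p(Y) = -9 + (3 + Y)² (p(Y) = -9 + (Y + 3)² = -9 + (3 + Y)²)
w = -12136 (w = -4 - 12132 = -12136)
39265 + 1/(-11319 + (9949/p(-123) - 4501/w)) = 39265 + 1/(-11319 + (9949/((-123*(6 - 123))) - 4501/(-12136))) = 39265 + 1/(-11319 + (9949/((-123*(-117))) - 4501*(-1/12136))) = 39265 + 1/(-11319 + (9949/14391 + 4501/12136)) = 39265 + 1/(-11319 + 4524755/4259736) = 39265 + 1/(-48211427029/4259736) = 39265 - 4259736/48211427029 = 1893021678033949/48211427029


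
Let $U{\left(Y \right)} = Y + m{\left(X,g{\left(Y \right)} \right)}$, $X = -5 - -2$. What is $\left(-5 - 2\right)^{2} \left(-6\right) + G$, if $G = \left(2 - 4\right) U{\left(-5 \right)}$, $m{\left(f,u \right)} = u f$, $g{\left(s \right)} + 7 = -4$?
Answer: $-350$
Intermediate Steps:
$g{\left(s \right)} = -11$ ($g{\left(s \right)} = -7 - 4 = -11$)
$X = -3$ ($X = -5 + 2 = -3$)
$m{\left(f,u \right)} = f u$
$U{\left(Y \right)} = 33 + Y$ ($U{\left(Y \right)} = Y - -33 = Y + 33 = 33 + Y$)
$G = -56$ ($G = \left(2 - 4\right) \left(33 - 5\right) = \left(-2\right) 28 = -56$)
$\left(-5 - 2\right)^{2} \left(-6\right) + G = \left(-5 - 2\right)^{2} \left(-6\right) - 56 = \left(-7\right)^{2} \left(-6\right) - 56 = 49 \left(-6\right) - 56 = -294 - 56 = -350$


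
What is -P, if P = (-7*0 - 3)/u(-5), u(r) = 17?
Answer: 3/17 ≈ 0.17647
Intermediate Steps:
P = -3/17 (P = (-7*0 - 3)/17 = (0 - 3)*(1/17) = -3*1/17 = -3/17 ≈ -0.17647)
-P = -1*(-3/17) = 3/17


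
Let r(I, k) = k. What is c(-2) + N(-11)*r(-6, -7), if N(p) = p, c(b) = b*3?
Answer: 71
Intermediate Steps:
c(b) = 3*b
c(-2) + N(-11)*r(-6, -7) = 3*(-2) - 11*(-7) = -6 + 77 = 71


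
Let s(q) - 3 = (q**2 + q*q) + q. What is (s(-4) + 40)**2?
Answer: 5041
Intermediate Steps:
s(q) = 3 + q + 2*q**2 (s(q) = 3 + ((q**2 + q*q) + q) = 3 + ((q**2 + q**2) + q) = 3 + (2*q**2 + q) = 3 + (q + 2*q**2) = 3 + q + 2*q**2)
(s(-4) + 40)**2 = ((3 - 4 + 2*(-4)**2) + 40)**2 = ((3 - 4 + 2*16) + 40)**2 = ((3 - 4 + 32) + 40)**2 = (31 + 40)**2 = 71**2 = 5041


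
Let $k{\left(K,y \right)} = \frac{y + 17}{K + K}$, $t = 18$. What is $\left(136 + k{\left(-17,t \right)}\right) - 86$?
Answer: $\frac{1665}{34} \approx 48.971$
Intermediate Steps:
$k{\left(K,y \right)} = \frac{17 + y}{2 K}$
$\left(136 + k{\left(-17,t \right)}\right) - 86 = \left(136 + \frac{17 + 18}{2 \left(-17\right)}\right) - 86 = \left(136 + \frac{1}{2} \left(- \frac{1}{17}\right) 35\right) - 86 = \left(136 - \frac{35}{34}\right) - 86 = \frac{4589}{34} - 86 = \frac{1665}{34}$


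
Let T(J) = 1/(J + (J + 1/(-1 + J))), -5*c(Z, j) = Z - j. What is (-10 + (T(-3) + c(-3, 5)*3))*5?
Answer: -134/5 ≈ -26.800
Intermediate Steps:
c(Z, j) = -Z/5 + j/5 (c(Z, j) = -(Z - j)/5 = -Z/5 + j/5)
T(J) = 1/(1/(-1 + J) + 2*J)
(-10 + (T(-3) + c(-3, 5)*3))*5 = (-10 + ((-1 - 3)/(1 - 2*(-3) + 2*(-3)²) + (-⅕*(-3) + (⅕)*5)*3))*5 = (-10 + (-4/(1 + 6 + 2*9) + (⅗ + 1)*3))*5 = (-10 + (-4/(1 + 6 + 18) + (8/5)*3))*5 = (-10 + (-4/25 + 24/5))*5 = (-10 + 116/25)*5 = -134/25*5 = -134/5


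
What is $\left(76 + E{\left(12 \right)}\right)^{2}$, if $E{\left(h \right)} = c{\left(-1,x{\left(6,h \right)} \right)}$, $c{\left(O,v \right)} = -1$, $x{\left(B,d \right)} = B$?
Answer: $5625$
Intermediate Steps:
$E{\left(h \right)} = -1$
$\left(76 + E{\left(12 \right)}\right)^{2} = \left(76 - 1\right)^{2} = 75^{2} = 5625$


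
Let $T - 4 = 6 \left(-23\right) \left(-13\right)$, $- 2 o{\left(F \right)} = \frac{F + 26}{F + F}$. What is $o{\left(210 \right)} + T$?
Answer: $\frac{377521}{210} \approx 1797.7$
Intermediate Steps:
$o{\left(F \right)} = - \frac{26 + F}{4 F}$ ($o{\left(F \right)} = - \frac{\left(F + 26\right) \frac{1}{F + F}}{2} = - \frac{\left(26 + F\right) \frac{1}{2 F}}{2} = - \frac{\frac{1}{2} \frac{1}{F} \left(26 + F\right)}{2} = - \frac{26 + F}{4 F}$)
$T = 1798$ ($T = 4 + 6 \left(-23\right) \left(-13\right) = 4 - -1794 = 4 + 1794 = 1798$)
$o{\left(210 \right)} + T = \frac{-26 - 210}{4 \cdot 210} + 1798 = \frac{1}{4} \cdot \frac{1}{210} \left(-26 - 210\right) + 1798 = \frac{1}{4} \cdot \frac{1}{210} \left(-236\right) + 1798 = - \frac{59}{210} + 1798 = \frac{377521}{210}$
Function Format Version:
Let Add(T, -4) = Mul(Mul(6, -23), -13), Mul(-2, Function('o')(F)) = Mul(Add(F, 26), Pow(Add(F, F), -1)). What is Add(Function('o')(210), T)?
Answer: Rational(377521, 210) ≈ 1797.7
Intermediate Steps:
Function('o')(F) = Mul(Rational(-1, 4), Pow(F, -1), Add(26, F)) (Function('o')(F) = Mul(Rational(-1, 2), Mul(Add(F, 26), Pow(Add(F, F), -1))) = Mul(Rational(-1, 2), Mul(Add(26, F), Pow(Mul(2, F), -1))) = Mul(Rational(-1, 2), Mul(Add(26, F), Mul(Rational(1, 2), Pow(F, -1)))) = Mul(Rational(-1, 2), Mul(Rational(1, 2), Pow(F, -1), Add(26, F))) = Mul(Rational(-1, 4), Pow(F, -1), Add(26, F)))
T = 1798 (T = Add(4, Mul(Mul(6, -23), -13)) = Add(4, Mul(-138, -13)) = Add(4, 1794) = 1798)
Add(Function('o')(210), T) = Add(Mul(Rational(1, 4), Pow(210, -1), Add(-26, Mul(-1, 210))), 1798) = Add(Mul(Rational(1, 4), Rational(1, 210), Add(-26, -210)), 1798) = Add(Mul(Rational(1, 4), Rational(1, 210), -236), 1798) = Add(Rational(-59, 210), 1798) = Rational(377521, 210)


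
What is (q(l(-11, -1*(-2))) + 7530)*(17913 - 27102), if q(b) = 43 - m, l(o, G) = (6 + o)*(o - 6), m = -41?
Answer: -69965046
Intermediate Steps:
l(o, G) = (-6 + o)*(6 + o) (l(o, G) = (6 + o)*(-6 + o) = (-6 + o)*(6 + o))
q(b) = 84 (q(b) = 43 - 1*(-41) = 43 + 41 = 84)
(q(l(-11, -1*(-2))) + 7530)*(17913 - 27102) = (84 + 7530)*(17913 - 27102) = 7614*(-9189) = -69965046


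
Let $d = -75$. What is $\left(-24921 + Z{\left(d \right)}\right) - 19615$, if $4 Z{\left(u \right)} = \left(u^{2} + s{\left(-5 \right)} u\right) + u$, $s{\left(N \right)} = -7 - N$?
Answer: $-43111$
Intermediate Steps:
$Z{\left(u \right)} = - \frac{u}{4} + \frac{u^{2}}{4}$ ($Z{\left(u \right)} = \frac{\left(u^{2} + \left(-7 - -5\right) u\right) + u}{4} = \frac{\left(u^{2} + \left(-7 + 5\right) u\right) + u}{4} = \frac{\left(u^{2} - 2 u\right) + u}{4} = \frac{u^{2} - u}{4} = - \frac{u}{4} + \frac{u^{2}}{4}$)
$\left(-24921 + Z{\left(d \right)}\right) - 19615 = \left(-24921 + \frac{1}{4} \left(-75\right) \left(-1 - 75\right)\right) - 19615 = \left(-24921 + \frac{1}{4} \left(-75\right) \left(-76\right)\right) - 19615 = \left(-24921 + 1425\right) - 19615 = -23496 - 19615 = -43111$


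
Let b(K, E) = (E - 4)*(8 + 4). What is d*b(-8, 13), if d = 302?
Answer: 32616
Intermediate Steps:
b(K, E) = -48 + 12*E (b(K, E) = (-4 + E)*12 = -48 + 12*E)
d*b(-8, 13) = 302*(-48 + 12*13) = 302*(-48 + 156) = 302*108 = 32616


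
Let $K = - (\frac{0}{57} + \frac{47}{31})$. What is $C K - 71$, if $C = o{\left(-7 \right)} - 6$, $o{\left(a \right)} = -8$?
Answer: $- \frac{1543}{31} \approx -49.774$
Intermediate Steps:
$C = -14$ ($C = -8 - 6 = -14$)
$K = - \frac{47}{31}$ ($K = - (0 \cdot \frac{1}{57} + 47 \cdot \frac{1}{31}) = - (0 + \frac{47}{31}) = \left(-1\right) \frac{47}{31} = - \frac{47}{31} \approx -1.5161$)
$C K - 71 = \left(-14\right) \left(- \frac{47}{31}\right) - 71 = \frac{658}{31} - 71 = - \frac{1543}{31}$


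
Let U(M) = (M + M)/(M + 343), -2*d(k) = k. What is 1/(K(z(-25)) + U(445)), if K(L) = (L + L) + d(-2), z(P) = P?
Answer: -394/18861 ≈ -0.020890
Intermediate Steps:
d(k) = -k/2
U(M) = 2*M/(343 + M) (U(M) = (2*M)/(343 + M) = 2*M/(343 + M))
K(L) = 1 + 2*L (K(L) = (L + L) - ½*(-2) = 2*L + 1 = 1 + 2*L)
1/(K(z(-25)) + U(445)) = 1/((1 + 2*(-25)) + 2*445/(343 + 445)) = 1/((1 - 50) + 2*445/788) = 1/(-49 + 2*445*(1/788)) = 1/(-49 + 445/394) = 1/(-18861/394) = -394/18861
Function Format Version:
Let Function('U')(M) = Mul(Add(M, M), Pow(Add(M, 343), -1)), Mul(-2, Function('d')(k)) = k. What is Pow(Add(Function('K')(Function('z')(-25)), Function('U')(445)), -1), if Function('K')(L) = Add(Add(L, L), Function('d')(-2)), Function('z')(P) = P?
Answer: Rational(-394, 18861) ≈ -0.020890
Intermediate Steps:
Function('d')(k) = Mul(Rational(-1, 2), k)
Function('U')(M) = Mul(2, M, Pow(Add(343, M), -1)) (Function('U')(M) = Mul(Mul(2, M), Pow(Add(343, M), -1)) = Mul(2, M, Pow(Add(343, M), -1)))
Function('K')(L) = Add(1, Mul(2, L)) (Function('K')(L) = Add(Add(L, L), Mul(Rational(-1, 2), -2)) = Add(Mul(2, L), 1) = Add(1, Mul(2, L)))
Pow(Add(Function('K')(Function('z')(-25)), Function('U')(445)), -1) = Pow(Add(Add(1, Mul(2, -25)), Mul(2, 445, Pow(Add(343, 445), -1))), -1) = Pow(Add(Add(1, -50), Mul(2, 445, Pow(788, -1))), -1) = Pow(Add(-49, Mul(2, 445, Rational(1, 788))), -1) = Pow(Add(-49, Rational(445, 394)), -1) = Pow(Rational(-18861, 394), -1) = Rational(-394, 18861)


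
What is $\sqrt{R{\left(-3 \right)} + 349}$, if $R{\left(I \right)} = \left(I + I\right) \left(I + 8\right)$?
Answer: $\sqrt{319} \approx 17.861$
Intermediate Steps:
$R{\left(I \right)} = 2 I \left(8 + I\right)$
$\sqrt{R{\left(-3 \right)} + 349} = \sqrt{2 \left(-3\right) \left(8 - 3\right) + 349} = \sqrt{2 \left(-3\right) 5 + 349} = \sqrt{-30 + 349} = \sqrt{319}$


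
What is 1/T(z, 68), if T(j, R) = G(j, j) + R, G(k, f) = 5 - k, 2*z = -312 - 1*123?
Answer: 2/581 ≈ 0.0034423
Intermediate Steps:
z = -435/2 (z = (-312 - 1*123)/2 = (-312 - 123)/2 = (1/2)*(-435) = -435/2 ≈ -217.50)
T(j, R) = 5 + R - j (T(j, R) = (5 - j) + R = 5 + R - j)
1/T(z, 68) = 1/(5 + 68 - 1*(-435/2)) = 1/(5 + 68 + 435/2) = 1/(581/2) = 2/581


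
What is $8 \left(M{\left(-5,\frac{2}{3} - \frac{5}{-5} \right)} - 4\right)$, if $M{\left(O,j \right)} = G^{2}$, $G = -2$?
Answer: $0$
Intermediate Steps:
$M{\left(O,j \right)} = 4$ ($M{\left(O,j \right)} = \left(-2\right)^{2} = 4$)
$8 \left(M{\left(-5,\frac{2}{3} - \frac{5}{-5} \right)} - 4\right) = 8 \left(4 - 4\right) = 8 \cdot 0 = 0$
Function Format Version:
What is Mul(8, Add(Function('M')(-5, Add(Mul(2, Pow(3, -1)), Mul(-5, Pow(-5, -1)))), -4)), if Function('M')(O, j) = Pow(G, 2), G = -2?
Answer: 0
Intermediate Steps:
Function('M')(O, j) = 4 (Function('M')(O, j) = Pow(-2, 2) = 4)
Mul(8, Add(Function('M')(-5, Add(Mul(2, Pow(3, -1)), Mul(-5, Pow(-5, -1)))), -4)) = Mul(8, Add(4, -4)) = Mul(8, 0) = 0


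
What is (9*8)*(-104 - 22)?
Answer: -9072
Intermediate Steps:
(9*8)*(-104 - 22) = 72*(-126) = -9072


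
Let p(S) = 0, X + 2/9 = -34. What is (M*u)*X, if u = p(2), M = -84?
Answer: 0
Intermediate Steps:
X = -308/9 (X = -2/9 - 34 = -308/9 ≈ -34.222)
u = 0
(M*u)*X = -84*0*(-308/9) = 0*(-308/9) = 0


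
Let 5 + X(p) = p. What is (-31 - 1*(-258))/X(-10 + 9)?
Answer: -227/6 ≈ -37.833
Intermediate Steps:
X(p) = -5 + p
(-31 - 1*(-258))/X(-10 + 9) = (-31 - 1*(-258))/(-5 + (-10 + 9)) = (-31 + 258)/(-5 - 1) = 227/(-6) = 227*(-⅙) = -227/6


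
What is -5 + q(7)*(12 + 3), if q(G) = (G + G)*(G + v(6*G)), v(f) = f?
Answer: 10285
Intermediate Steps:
q(G) = 14*G² (q(G) = (G + G)*(G + 6*G) = (2*G)*(7*G) = 14*G²)
-5 + q(7)*(12 + 3) = -5 + (14*7²)*(12 + 3) = -5 + (14*49)*15 = -5 + 686*15 = -5 + 10290 = 10285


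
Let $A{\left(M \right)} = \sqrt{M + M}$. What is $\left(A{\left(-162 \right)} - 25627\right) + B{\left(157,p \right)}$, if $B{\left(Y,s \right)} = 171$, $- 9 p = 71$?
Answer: $-25456 + 18 i \approx -25456.0 + 18.0 i$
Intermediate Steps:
$p = - \frac{71}{9}$ ($p = \left(- \frac{1}{9}\right) 71 = - \frac{71}{9} \approx -7.8889$)
$A{\left(M \right)} = \sqrt{2} \sqrt{M}$ ($A{\left(M \right)} = \sqrt{2 M} = \sqrt{2} \sqrt{M}$)
$\left(A{\left(-162 \right)} - 25627\right) + B{\left(157,p \right)} = \left(\sqrt{2} \sqrt{-162} - 25627\right) + 171 = \left(\sqrt{2} \cdot 9 i \sqrt{2} - 25627\right) + 171 = \left(18 i - 25627\right) + 171 = \left(-25627 + 18 i\right) + 171 = -25456 + 18 i$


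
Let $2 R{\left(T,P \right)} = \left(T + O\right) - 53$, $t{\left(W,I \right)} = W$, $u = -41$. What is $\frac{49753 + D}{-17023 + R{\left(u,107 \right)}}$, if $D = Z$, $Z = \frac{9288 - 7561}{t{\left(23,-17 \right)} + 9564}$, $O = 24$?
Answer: $- \frac{238491869}{81767523} \approx -2.9167$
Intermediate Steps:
$R{\left(T,P \right)} = - \frac{29}{2} + \frac{T}{2}$ ($R{\left(T,P \right)} = \frac{\left(T + 24\right) - 53}{2} = \frac{\left(24 + T\right) - 53}{2} = \frac{-29 + T}{2} = - \frac{29}{2} + \frac{T}{2}$)
$Z = \frac{1727}{9587}$ ($Z = \frac{9288 - 7561}{23 + 9564} = \frac{1727}{9587} \approx 0.18014$)
$D = \frac{1727}{9587} \approx 0.18014$
$\frac{49753 + D}{-17023 + R{\left(u,107 \right)}} = \frac{49753 + \frac{1727}{9587}}{-17023 + \left(- \frac{29}{2} + \frac{1}{2} \left(-41\right)\right)} = \frac{476983738}{9587 \left(-17023 - 35\right)} = \frac{476983738}{9587 \left(-17058\right)} = \frac{476983738}{9587} \left(- \frac{1}{17058}\right) = - \frac{238491869}{81767523}$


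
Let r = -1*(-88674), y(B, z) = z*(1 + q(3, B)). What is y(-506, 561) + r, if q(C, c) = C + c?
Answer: -192948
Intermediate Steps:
y(B, z) = z*(4 + B) (y(B, z) = z*(1 + (3 + B)) = z*(4 + B))
r = 88674
y(-506, 561) + r = 561*(4 - 506) + 88674 = 561*(-502) + 88674 = -281622 + 88674 = -192948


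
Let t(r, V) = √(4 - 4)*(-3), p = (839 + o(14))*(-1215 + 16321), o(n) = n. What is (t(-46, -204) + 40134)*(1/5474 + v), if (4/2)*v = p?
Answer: 707710696407489/2737 ≈ 2.5857e+11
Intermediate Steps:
p = 12885418 (p = (839 + 14)*(-1215 + 16321) = 853*15106 = 12885418)
v = 6442709 (v = (½)*12885418 = 6442709)
t(r, V) = 0 (t(r, V) = √0*(-3) = 0*(-3) = 0)
(t(-46, -204) + 40134)*(1/5474 + v) = (0 + 40134)*(1/5474 + 6442709) = 40134*(1/5474 + 6442709) = 40134*(35267389067/5474) = 707710696407489/2737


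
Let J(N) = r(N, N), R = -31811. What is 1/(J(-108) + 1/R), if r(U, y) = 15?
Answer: 31811/477164 ≈ 0.066667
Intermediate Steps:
J(N) = 15
1/(J(-108) + 1/R) = 1/(15 + 1/(-31811)) = 1/(15 - 1/31811) = 1/(477164/31811) = 31811/477164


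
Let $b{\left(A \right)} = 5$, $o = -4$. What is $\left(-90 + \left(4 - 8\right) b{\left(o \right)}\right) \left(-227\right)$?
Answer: $24970$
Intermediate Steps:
$\left(-90 + \left(4 - 8\right) b{\left(o \right)}\right) \left(-227\right) = \left(-90 + \left(4 - 8\right) 5\right) \left(-227\right) = \left(-90 - 20\right) \left(-227\right) = \left(-110\right) \left(-227\right) = 24970$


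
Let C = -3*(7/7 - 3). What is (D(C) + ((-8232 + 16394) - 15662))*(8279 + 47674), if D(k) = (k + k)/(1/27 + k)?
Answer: -68384413728/163 ≈ -4.1954e+8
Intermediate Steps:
C = 6 (C = -3*(7*(⅐) - 3) = -3*(1 - 3) = -3*(-2) = 6)
D(k) = 2*k/(1/27 + k) (D(k) = (2*k)/(1/27 + k) = 2*k/(1/27 + k))
(D(C) + ((-8232 + 16394) - 15662))*(8279 + 47674) = (54*6/(1 + 27*6) + ((-8232 + 16394) - 15662))*(8279 + 47674) = (54*6/(1 + 162) + (8162 - 15662))*55953 = (54*6/163 - 7500)*55953 = (54*6*(1/163) - 7500)*55953 = (324/163 - 7500)*55953 = -1222176/163*55953 = -68384413728/163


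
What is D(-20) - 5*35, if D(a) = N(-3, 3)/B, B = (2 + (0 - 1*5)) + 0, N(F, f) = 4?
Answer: -529/3 ≈ -176.33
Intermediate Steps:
B = -3 (B = (2 + (0 - 5)) + 0 = (2 - 5) + 0 = -3 + 0 = -3)
D(a) = -4/3 (D(a) = 4/(-3) = 4*(-1/3) = -4/3)
D(-20) - 5*35 = -4/3 - 5*35 = -4/3 - 175 = -529/3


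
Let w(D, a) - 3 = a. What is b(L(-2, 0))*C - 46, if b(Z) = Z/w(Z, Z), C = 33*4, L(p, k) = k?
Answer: -46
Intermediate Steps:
w(D, a) = 3 + a
C = 132
b(Z) = Z/(3 + Z)
b(L(-2, 0))*C - 46 = (0/(3 + 0))*132 - 46 = (0/3)*132 - 46 = (0*(⅓))*132 - 46 = 0*132 - 46 = 0 - 46 = -46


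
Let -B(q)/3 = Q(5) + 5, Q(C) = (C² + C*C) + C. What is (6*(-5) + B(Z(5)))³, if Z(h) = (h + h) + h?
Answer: -9261000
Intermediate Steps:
Z(h) = 3*h (Z(h) = 2*h + h = 3*h)
Q(C) = C + 2*C² (Q(C) = (C² + C²) + C = 2*C² + C = C + 2*C²)
B(q) = -180 (B(q) = -3*(5*(1 + 2*5) + 5) = -3*(5*(1 + 10) + 5) = -3*(5*11 + 5) = -3*(55 + 5) = -3*60 = -180)
(6*(-5) + B(Z(5)))³ = (6*(-5) - 180)³ = (-30 - 180)³ = (-210)³ = -9261000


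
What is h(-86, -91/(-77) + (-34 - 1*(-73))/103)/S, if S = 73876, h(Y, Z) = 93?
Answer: 93/73876 ≈ 0.0012589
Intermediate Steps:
h(-86, -91/(-77) + (-34 - 1*(-73))/103)/S = 93/73876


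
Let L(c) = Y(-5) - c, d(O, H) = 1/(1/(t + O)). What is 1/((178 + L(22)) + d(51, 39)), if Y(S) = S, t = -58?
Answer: 1/144 ≈ 0.0069444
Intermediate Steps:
d(O, H) = -58 + O (d(O, H) = 1/(1/(-58 + O)) = -58 + O)
L(c) = -5 - c
1/((178 + L(22)) + d(51, 39)) = 1/((178 + (-5 - 1*22)) + (-58 + 51)) = 1/((178 + (-5 - 22)) - 7) = 1/((178 - 27) - 7) = 1/(151 - 7) = 1/144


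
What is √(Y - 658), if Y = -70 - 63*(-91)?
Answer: √5005 ≈ 70.746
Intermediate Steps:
Y = 5663 (Y = -70 + 5733 = 5663)
√(Y - 658) = √(5663 - 658) = √5005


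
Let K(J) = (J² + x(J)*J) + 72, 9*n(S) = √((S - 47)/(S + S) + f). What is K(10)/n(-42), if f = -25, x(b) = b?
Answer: -4896*I*√42231/2011 ≈ -500.32*I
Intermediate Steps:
n(S) = √(-25 + (-47 + S)/(2*S))/9 (n(S) = √((S - 47)/(S + S) - 25)/9 = √((-47 + S)/((2*S)) - 25)/9 = √((-47 + S)*(1/(2*S)) - 25)/9 = √((-47 + S)/(2*S) - 25)/9 = √(-25 + (-47 + S)/(2*S))/9)
K(J) = 72 + 2*J² (K(J) = (J² + J*J) + 72 = (J² + J²) + 72 = 2*J² + 72 = 72 + 2*J²)
K(10)/n(-42) = (72 + 2*10²)/((√(-98 - 94/(-42))/18)) = (72 + 2*100)/((√(-98 - 94*(-1/42))/18)) = (72 + 200)/((√(-98 + 47/21)/18)) = 272/((√(-2011/21)/18)) = 272/(((I*√42231/21)/18)) = 272/((I*√42231/378)) = 272*(-18*I*√42231/2011) = -4896*I*√42231/2011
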